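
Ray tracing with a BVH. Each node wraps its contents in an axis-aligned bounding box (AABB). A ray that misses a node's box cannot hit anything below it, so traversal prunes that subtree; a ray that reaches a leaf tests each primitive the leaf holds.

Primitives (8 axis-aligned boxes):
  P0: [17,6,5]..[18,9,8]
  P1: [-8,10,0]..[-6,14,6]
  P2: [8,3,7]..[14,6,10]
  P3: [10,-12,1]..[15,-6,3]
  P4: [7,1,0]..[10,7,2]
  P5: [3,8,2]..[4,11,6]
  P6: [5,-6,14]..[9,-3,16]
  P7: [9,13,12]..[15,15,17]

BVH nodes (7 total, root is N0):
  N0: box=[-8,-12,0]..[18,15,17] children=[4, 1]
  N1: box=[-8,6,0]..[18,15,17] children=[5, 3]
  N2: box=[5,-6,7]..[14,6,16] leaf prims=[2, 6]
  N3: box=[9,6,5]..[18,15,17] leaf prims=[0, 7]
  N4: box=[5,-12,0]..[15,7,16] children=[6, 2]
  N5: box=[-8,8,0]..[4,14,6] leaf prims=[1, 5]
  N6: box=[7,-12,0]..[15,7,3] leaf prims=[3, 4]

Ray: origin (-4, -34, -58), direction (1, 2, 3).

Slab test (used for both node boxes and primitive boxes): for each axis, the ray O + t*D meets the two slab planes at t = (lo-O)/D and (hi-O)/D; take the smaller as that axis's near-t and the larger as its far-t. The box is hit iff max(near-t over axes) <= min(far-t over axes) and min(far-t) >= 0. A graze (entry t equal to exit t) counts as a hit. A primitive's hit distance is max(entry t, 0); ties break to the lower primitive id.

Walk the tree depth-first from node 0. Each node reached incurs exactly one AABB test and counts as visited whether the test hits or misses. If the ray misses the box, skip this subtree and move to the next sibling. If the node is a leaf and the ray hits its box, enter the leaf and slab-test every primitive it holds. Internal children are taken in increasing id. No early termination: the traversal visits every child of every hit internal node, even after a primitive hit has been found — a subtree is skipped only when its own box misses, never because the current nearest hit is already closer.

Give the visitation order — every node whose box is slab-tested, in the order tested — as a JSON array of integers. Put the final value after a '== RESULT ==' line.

Walk:
N0 x:[-4,22] y:[11,49/2] z:[58/3,25] -> hit [58/3,22], descend [1, 4]
  N1 x:[-4,22] y:[20,49/2] z:[58/3,25] -> hit [20,22], descend [3, 5]
    N3 x:[13,22] y:[20,49/2] z:[21,25] -> hit [21,22] leaf, test {P0@t=21, P7(miss)}
    N5 x:[-4,8] y:[21,24] z:[58/3,64/3] -> miss, prune
  N4 x:[9,19] y:[11,41/2] z:[58/3,74/3] -> miss, prune

Summary -> nodes [0, 1, 3, 5, 4]; box-tests=5; leaf-entries=1; first=P0

== RESULT ==
[0, 1, 3, 5, 4]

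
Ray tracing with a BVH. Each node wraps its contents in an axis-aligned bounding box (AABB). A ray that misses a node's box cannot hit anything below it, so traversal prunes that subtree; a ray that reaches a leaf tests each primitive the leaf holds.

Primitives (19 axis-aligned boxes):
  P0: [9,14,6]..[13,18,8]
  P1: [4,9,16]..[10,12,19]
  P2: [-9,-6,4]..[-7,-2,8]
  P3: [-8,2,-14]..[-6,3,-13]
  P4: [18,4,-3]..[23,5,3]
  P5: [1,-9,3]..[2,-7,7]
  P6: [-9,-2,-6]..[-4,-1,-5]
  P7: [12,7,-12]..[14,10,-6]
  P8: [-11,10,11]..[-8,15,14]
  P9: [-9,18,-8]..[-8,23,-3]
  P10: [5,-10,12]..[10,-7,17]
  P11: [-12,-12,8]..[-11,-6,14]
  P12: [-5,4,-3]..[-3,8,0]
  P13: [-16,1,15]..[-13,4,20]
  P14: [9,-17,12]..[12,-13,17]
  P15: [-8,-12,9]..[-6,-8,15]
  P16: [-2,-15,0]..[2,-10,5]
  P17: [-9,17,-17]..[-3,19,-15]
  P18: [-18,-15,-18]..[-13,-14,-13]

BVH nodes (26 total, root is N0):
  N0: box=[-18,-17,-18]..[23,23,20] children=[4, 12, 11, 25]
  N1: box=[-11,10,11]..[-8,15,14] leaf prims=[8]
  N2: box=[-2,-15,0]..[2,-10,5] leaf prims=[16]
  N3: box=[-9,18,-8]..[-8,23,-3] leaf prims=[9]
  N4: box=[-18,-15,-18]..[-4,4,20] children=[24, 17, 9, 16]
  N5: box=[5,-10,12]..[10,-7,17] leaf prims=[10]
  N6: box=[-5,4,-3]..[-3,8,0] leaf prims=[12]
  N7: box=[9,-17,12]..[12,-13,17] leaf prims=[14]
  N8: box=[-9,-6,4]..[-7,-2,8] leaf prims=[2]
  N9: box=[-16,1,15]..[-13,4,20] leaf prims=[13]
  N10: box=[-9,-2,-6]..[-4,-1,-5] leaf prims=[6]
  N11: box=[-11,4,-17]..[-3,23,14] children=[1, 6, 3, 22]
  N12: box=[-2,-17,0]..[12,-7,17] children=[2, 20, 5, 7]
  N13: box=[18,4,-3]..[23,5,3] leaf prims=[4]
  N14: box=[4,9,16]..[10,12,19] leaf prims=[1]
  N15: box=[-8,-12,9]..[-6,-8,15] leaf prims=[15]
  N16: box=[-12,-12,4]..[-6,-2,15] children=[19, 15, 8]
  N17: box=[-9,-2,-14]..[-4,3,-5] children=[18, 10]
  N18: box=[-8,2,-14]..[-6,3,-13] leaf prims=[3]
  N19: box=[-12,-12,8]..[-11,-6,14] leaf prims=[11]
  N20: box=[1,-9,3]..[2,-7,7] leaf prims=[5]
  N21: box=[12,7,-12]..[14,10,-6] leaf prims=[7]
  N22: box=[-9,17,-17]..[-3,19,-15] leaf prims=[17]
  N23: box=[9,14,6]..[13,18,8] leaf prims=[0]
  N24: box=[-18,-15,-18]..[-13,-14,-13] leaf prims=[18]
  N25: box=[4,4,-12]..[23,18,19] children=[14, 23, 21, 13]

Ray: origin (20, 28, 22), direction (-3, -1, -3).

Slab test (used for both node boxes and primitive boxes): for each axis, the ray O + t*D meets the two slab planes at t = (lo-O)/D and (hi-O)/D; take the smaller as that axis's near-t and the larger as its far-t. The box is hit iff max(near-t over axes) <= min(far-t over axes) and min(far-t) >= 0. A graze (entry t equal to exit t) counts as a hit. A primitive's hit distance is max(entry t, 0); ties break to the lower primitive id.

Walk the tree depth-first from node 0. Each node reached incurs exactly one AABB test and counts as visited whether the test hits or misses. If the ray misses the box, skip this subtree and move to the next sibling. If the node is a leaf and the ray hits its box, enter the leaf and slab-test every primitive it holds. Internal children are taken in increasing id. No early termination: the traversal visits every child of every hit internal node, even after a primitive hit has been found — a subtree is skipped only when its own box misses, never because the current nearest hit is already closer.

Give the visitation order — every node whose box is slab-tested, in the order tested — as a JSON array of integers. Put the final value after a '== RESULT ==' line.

Traverse from the root:
N0 x:[-1,38/3] y:[5,45] z:[2/3,40/3] -> hit [5,38/3], descend [4, 11, 12, 25]
  N4 x:[8,38/3] y:[24,43] z:[2/3,40/3] -> miss, prune
  N11 x:[23/3,31/3] y:[5,24] z:[8/3,13] -> hit [23/3,31/3], descend [1, 3, 6, 22]
    N1 x:[28/3,31/3] y:[13,18] z:[8/3,11/3] -> miss, prune
    N3 x:[28/3,29/3] y:[5,10] z:[25/3,10] -> hit [28/3,29/3] leaf, test {P9@t=28/3}
    N6 x:[23/3,25/3] y:[20,24] z:[22/3,25/3] -> miss, prune
    N22 x:[23/3,29/3] y:[9,11] z:[37/3,13] -> miss, prune
  N12 x:[8/3,22/3] y:[35,45] z:[5/3,22/3] -> miss, prune
  N25 x:[-1,16/3] y:[10,24] z:[1,34/3] -> miss, prune

Summary -> nodes [0, 4, 11, 1, 3, 6, 22, 12, 25]; box-tests=9; leaf-entries=1; first=P9

== RESULT ==
[0, 4, 11, 1, 3, 6, 22, 12, 25]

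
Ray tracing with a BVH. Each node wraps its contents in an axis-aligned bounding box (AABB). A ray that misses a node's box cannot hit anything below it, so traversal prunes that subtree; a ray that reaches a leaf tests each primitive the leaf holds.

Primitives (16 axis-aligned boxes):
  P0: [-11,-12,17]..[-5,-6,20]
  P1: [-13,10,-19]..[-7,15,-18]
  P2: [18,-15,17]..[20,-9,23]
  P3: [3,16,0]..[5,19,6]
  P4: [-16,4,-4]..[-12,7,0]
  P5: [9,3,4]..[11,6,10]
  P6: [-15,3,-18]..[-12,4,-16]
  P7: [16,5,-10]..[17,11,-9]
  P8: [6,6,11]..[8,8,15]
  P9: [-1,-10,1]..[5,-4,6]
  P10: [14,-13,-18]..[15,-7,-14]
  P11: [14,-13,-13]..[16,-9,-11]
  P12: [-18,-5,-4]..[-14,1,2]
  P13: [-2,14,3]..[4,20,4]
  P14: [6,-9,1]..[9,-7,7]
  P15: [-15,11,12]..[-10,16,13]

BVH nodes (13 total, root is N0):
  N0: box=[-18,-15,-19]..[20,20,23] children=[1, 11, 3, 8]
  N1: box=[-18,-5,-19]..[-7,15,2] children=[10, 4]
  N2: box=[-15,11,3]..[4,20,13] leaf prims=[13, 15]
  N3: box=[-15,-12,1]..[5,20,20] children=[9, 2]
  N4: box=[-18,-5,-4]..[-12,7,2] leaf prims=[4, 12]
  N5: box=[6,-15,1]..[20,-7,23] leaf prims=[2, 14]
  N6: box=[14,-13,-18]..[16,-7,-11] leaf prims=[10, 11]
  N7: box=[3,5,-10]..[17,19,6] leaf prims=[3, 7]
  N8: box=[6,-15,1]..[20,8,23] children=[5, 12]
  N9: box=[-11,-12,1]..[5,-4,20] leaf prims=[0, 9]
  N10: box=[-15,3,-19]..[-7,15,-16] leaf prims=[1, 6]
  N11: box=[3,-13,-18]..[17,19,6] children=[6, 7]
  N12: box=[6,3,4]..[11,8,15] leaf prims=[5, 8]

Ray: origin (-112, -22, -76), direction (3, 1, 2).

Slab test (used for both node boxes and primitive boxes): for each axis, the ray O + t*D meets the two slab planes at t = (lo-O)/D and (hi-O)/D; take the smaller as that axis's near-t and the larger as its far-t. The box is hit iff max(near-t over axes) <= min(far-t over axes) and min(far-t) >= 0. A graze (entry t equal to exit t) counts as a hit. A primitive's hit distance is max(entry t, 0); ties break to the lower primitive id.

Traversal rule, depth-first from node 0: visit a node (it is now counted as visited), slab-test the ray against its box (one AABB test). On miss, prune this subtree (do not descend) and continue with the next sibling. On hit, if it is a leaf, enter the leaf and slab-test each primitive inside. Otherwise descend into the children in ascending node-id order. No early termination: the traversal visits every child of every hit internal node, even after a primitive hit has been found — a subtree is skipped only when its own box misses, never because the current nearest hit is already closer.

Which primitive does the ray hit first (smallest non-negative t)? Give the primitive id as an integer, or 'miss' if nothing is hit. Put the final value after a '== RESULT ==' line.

Walk:
N0 x:[94/3,44] y:[7,42] z:[57/2,99/2] -> hit [94/3,42], descend [1, 3, 8, 11]
  N1 x:[94/3,35] y:[17,37] z:[57/2,39] -> hit [94/3,35], descend [4, 10]
    N4 x:[94/3,100/3] y:[17,29] z:[36,39] -> miss, prune
    N10 x:[97/3,35] y:[25,37] z:[57/2,30] -> miss, prune
  N3 x:[97/3,39] y:[10,42] z:[77/2,48] -> hit [77/2,39], descend [2, 9]
    N2 x:[97/3,116/3] y:[33,42] z:[79/2,89/2] -> miss, prune
    N9 x:[101/3,39] y:[10,18] z:[77/2,48] -> miss, prune
  N8 x:[118/3,44] y:[7,30] z:[77/2,99/2] -> miss, prune
  N11 x:[115/3,43] y:[9,41] z:[29,41] -> hit [115/3,41], descend [6, 7]
    N6 x:[42,128/3] y:[9,15] z:[29,65/2] -> miss, prune
    N7 x:[115/3,43] y:[27,41] z:[33,41] -> hit [115/3,41] leaf, test {P3@t=115/3, P7(miss)}

Visited [0, 1, 4, 10, 3, 2, 9, 8, 11, 6, 7]. Tests: 11 box, 1 leaf. Nearest: P3.

== RESULT ==
3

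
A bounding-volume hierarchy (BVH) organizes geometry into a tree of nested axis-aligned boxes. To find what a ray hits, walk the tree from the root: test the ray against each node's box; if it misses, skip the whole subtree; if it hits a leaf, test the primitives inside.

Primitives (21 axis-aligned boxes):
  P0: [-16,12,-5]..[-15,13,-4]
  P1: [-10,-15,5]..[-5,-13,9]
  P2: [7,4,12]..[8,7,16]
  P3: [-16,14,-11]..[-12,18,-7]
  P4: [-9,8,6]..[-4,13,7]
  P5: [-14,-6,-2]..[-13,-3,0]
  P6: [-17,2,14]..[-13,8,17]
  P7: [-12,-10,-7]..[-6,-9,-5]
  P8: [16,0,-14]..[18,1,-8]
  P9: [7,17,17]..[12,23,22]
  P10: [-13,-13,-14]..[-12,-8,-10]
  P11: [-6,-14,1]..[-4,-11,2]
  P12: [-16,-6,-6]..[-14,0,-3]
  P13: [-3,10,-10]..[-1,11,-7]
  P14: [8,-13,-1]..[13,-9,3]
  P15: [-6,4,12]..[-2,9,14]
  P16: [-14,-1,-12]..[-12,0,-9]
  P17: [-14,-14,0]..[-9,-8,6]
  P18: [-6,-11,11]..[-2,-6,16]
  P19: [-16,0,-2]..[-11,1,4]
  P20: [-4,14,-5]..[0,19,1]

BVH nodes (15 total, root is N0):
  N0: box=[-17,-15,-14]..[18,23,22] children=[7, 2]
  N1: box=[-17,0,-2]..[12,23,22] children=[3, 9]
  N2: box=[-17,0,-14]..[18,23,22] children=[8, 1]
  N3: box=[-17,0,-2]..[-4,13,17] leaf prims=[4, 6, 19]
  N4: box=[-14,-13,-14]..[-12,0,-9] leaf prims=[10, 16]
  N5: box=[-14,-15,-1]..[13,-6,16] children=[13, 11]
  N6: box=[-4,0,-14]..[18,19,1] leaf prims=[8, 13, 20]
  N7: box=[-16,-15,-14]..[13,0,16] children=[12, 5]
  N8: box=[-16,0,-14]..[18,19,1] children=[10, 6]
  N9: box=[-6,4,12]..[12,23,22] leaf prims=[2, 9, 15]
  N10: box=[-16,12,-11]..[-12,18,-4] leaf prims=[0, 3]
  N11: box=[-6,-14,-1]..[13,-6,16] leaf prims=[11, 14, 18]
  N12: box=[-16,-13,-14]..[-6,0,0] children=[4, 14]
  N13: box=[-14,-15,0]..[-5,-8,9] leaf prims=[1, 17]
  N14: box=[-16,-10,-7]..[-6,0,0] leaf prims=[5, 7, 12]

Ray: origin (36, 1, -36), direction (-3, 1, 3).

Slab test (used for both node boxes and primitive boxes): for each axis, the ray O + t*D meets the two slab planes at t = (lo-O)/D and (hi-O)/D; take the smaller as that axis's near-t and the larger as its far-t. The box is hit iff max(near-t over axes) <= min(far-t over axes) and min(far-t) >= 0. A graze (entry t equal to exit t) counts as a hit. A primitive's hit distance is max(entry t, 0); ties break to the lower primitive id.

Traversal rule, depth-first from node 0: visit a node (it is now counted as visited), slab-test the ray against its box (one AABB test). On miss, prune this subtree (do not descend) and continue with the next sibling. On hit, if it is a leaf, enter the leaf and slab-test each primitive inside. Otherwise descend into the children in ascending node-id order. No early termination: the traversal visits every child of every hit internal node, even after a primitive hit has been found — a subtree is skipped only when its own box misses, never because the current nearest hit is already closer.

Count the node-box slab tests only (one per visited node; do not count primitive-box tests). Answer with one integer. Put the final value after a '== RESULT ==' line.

Trace the traversal:
N0 x:[6,53/3] y:[-16,22] z:[22/3,58/3] -> hit [22/3,53/3], descend [2, 7]
  N2 x:[6,53/3] y:[-1,22] z:[22/3,58/3] -> hit [22/3,53/3], descend [1, 8]
    N1 x:[8,53/3] y:[-1,22] z:[34/3,58/3] -> hit [34/3,53/3], descend [3, 9]
      N3 x:[40/3,53/3] y:[-1,12] z:[34/3,53/3] -> miss, prune
      N9 x:[8,14] y:[3,22] z:[16,58/3] -> miss, prune
    N8 x:[6,52/3] y:[-1,18] z:[22/3,37/3] -> hit [22/3,37/3], descend [6, 10]
      N6 x:[6,40/3] y:[-1,18] z:[22/3,37/3] -> hit [22/3,37/3] leaf, test {P8(miss), P13(miss), P20(miss)}
      N10 x:[16,52/3] y:[11,17] z:[25/3,32/3] -> miss, prune
  N7 x:[23/3,52/3] y:[-16,-1] z:[22/3,52/3] -> miss, prune

9 AABB tests over nodes [0, 2, 1, 3, 9, 8, 6, 10, 7]; 1 leaf entered; closest miss.

== RESULT ==
9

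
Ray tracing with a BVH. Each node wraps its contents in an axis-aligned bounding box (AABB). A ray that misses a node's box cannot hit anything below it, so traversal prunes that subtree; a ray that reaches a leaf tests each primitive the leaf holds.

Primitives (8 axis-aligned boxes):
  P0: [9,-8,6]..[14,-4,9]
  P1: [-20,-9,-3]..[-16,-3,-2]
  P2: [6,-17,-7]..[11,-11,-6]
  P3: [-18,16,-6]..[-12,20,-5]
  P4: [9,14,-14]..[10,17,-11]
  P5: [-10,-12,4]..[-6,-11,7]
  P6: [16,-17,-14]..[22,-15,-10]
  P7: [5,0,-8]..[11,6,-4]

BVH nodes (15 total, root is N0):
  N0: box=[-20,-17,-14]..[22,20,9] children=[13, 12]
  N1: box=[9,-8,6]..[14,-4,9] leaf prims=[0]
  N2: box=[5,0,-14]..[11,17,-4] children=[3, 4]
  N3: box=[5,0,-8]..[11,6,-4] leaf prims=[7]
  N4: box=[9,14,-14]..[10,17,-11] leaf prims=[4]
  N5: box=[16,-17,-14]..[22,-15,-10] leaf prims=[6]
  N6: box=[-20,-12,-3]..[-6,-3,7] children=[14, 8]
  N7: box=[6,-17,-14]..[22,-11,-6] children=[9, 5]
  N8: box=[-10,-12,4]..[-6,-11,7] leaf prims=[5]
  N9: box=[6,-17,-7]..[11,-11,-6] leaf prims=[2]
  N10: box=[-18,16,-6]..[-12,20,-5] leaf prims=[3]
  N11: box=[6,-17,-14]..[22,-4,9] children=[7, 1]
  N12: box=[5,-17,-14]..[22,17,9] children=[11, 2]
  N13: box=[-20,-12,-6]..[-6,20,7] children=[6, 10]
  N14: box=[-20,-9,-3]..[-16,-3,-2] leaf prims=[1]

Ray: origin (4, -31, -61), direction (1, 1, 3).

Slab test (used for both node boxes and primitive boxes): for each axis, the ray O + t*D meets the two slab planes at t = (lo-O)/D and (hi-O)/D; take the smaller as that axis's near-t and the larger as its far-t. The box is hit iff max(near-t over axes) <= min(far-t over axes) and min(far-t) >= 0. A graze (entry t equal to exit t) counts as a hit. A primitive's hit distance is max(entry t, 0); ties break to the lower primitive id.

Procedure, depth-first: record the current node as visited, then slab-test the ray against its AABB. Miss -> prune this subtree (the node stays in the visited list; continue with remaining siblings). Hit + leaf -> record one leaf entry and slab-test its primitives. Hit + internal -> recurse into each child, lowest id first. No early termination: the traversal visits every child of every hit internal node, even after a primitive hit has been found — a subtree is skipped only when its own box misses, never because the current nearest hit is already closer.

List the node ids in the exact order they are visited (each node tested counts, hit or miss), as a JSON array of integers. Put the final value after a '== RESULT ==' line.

Traverse from the root:
N0 x:[-24,18] y:[14,51] z:[47/3,70/3] -> hit [47/3,18], descend [12, 13]
  N12 x:[1,18] y:[14,48] z:[47/3,70/3] -> hit [47/3,18], descend [2, 11]
    N2 x:[1,7] y:[31,48] z:[47/3,19] -> miss, prune
    N11 x:[2,18] y:[14,27] z:[47/3,70/3] -> hit [47/3,18], descend [1, 7]
      N1 x:[5,10] y:[23,27] z:[67/3,70/3] -> miss, prune
      N7 x:[2,18] y:[14,20] z:[47/3,55/3] -> hit [47/3,18], descend [5, 9]
        N5 x:[12,18] y:[14,16] z:[47/3,17] -> hit [47/3,16] leaf, test {P6@t=47/3}
        N9 x:[2,7] y:[14,20] z:[18,55/3] -> miss, prune
  N13 x:[-24,-10] y:[19,51] z:[55/3,68/3] -> miss, prune

Visited [0, 12, 2, 11, 1, 7, 5, 9, 13]. Tests: 9 box, 1 leaf. Nearest: P6.

== RESULT ==
[0, 12, 2, 11, 1, 7, 5, 9, 13]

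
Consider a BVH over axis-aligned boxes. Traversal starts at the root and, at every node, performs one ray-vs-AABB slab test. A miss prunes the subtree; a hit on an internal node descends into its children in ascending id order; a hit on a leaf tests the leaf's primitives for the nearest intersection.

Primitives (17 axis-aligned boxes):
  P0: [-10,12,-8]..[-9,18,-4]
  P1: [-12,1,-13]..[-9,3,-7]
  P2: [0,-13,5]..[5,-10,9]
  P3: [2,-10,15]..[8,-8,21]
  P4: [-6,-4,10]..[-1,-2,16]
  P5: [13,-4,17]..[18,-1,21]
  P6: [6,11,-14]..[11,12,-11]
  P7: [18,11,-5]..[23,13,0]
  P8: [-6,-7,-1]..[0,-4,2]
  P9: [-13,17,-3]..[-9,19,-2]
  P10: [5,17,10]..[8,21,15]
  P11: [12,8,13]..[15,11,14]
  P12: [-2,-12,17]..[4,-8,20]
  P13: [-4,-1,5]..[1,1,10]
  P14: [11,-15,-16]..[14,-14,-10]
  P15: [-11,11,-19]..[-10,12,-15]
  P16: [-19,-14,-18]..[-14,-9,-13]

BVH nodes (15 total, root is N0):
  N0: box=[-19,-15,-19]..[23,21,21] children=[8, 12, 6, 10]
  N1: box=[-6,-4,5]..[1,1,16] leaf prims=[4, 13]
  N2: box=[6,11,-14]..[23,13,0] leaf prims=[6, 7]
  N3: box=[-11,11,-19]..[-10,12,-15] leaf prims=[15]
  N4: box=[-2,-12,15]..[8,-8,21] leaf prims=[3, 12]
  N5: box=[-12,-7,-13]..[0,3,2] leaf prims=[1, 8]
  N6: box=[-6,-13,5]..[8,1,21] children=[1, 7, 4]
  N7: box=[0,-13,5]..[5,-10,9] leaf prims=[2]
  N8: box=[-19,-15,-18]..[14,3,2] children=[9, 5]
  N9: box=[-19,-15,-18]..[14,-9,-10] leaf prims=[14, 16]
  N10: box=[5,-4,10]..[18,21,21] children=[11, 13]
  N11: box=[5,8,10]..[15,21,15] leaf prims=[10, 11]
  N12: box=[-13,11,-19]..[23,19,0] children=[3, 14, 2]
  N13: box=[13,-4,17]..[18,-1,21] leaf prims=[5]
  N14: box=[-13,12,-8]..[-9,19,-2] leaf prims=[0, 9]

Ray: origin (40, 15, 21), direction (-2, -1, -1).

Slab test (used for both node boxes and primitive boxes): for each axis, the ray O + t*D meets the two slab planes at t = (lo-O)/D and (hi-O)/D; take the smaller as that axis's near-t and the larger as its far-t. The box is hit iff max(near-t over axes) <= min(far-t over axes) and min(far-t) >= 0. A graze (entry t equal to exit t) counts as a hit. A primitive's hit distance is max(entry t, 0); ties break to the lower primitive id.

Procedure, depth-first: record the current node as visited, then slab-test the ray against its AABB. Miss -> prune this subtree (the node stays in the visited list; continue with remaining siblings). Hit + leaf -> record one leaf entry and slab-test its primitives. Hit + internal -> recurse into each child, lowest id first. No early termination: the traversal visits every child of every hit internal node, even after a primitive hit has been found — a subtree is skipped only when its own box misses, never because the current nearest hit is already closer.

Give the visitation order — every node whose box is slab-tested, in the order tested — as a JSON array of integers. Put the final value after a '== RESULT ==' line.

Walk:
N0 x:[17/2,59/2] y:[-6,30] z:[0,40] -> hit [17/2,59/2], descend [6, 8, 10, 12]
  N6 x:[16,23] y:[14,28] z:[0,16] -> hit [16,16], descend [1, 4, 7]
    N1 x:[39/2,23] y:[14,19] z:[5,16] -> miss, prune
    N4 x:[16,21] y:[23,27] z:[0,6] -> miss, prune
    N7 x:[35/2,20] y:[25,28] z:[12,16] -> miss, prune
  N8 x:[13,59/2] y:[12,30] z:[19,39] -> hit [19,59/2], descend [5, 9]
    N5 x:[20,26] y:[12,22] z:[19,34] -> hit [20,22] leaf, test {P1(miss), P8@t=20}
    N9 x:[13,59/2] y:[24,30] z:[31,39] -> miss, prune
  N10 x:[11,35/2] y:[-6,19] z:[0,11] -> hit [11,11], descend [11, 13]
    N11 x:[25/2,35/2] y:[-6,7] z:[6,11] -> miss, prune
    N13 x:[11,27/2] y:[16,19] z:[0,4] -> miss, prune
  N12 x:[17/2,53/2] y:[-4,4] z:[21,40] -> miss, prune

Summary -> nodes [0, 6, 1, 4, 7, 8, 5, 9, 10, 11, 13, 12]; box-tests=12; leaf-entries=1; first=P8

== RESULT ==
[0, 6, 1, 4, 7, 8, 5, 9, 10, 11, 13, 12]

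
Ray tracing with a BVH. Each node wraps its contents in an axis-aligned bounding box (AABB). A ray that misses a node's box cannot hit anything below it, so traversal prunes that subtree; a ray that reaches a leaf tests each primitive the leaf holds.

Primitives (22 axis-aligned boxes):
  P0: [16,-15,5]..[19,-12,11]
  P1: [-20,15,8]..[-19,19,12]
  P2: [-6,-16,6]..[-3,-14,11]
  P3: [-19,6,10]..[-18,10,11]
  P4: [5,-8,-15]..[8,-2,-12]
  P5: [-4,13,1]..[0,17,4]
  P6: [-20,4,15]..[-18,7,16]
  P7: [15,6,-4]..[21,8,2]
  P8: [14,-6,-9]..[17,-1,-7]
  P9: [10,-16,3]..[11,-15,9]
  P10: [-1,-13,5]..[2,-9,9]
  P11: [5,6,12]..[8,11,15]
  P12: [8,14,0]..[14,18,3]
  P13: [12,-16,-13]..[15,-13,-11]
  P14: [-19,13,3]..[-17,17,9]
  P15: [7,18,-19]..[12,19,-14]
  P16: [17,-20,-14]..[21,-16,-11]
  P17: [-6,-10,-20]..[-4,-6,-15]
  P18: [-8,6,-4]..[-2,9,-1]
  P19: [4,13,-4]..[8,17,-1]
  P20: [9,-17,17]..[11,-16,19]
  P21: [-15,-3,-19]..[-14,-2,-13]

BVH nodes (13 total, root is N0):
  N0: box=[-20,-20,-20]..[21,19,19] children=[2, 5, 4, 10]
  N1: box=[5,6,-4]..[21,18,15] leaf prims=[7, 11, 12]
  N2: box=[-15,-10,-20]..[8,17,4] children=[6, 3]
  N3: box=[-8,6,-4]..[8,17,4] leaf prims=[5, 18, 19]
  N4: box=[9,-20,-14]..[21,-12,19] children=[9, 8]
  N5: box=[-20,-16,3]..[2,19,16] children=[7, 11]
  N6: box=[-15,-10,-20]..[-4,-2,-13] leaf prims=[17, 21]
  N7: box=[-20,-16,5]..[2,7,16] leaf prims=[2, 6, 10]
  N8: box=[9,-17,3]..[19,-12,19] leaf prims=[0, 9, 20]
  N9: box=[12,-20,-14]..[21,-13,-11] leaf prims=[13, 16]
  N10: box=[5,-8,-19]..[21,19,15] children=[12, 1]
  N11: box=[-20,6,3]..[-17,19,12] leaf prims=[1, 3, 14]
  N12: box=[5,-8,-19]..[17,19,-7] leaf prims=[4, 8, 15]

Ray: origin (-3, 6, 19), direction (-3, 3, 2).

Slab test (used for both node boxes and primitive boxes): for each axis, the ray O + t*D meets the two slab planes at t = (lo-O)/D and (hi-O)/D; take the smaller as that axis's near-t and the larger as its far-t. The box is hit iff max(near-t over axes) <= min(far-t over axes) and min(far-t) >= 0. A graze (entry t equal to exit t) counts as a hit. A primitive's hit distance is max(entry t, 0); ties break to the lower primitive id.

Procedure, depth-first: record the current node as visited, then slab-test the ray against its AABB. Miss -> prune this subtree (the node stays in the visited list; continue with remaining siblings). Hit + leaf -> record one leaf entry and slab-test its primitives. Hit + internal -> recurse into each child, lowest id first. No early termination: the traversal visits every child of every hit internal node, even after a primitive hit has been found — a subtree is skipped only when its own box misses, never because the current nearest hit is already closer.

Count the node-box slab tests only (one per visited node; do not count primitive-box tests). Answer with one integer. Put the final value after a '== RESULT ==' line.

Trace the traversal:
N0 x:[-8,17/3] y:[-26/3,13/3] z:[-39/2,0] -> hit [-8,0], descend [2, 4, 5, 10]
  N2 x:[-11/3,4] y:[-16/3,11/3] z:[-39/2,-15/2] -> miss, prune
  N4 x:[-8,-4] y:[-26/3,-6] z:[-33/2,0] -> miss, prune
  N5 x:[-5/3,17/3] y:[-22/3,13/3] z:[-8,-3/2] -> miss, prune
  N10 x:[-8,-8/3] y:[-14/3,13/3] z:[-19,-2] -> miss, prune

5 AABB tests over nodes [0, 2, 4, 5, 10]; 0 leaves entered; closest miss.

== RESULT ==
5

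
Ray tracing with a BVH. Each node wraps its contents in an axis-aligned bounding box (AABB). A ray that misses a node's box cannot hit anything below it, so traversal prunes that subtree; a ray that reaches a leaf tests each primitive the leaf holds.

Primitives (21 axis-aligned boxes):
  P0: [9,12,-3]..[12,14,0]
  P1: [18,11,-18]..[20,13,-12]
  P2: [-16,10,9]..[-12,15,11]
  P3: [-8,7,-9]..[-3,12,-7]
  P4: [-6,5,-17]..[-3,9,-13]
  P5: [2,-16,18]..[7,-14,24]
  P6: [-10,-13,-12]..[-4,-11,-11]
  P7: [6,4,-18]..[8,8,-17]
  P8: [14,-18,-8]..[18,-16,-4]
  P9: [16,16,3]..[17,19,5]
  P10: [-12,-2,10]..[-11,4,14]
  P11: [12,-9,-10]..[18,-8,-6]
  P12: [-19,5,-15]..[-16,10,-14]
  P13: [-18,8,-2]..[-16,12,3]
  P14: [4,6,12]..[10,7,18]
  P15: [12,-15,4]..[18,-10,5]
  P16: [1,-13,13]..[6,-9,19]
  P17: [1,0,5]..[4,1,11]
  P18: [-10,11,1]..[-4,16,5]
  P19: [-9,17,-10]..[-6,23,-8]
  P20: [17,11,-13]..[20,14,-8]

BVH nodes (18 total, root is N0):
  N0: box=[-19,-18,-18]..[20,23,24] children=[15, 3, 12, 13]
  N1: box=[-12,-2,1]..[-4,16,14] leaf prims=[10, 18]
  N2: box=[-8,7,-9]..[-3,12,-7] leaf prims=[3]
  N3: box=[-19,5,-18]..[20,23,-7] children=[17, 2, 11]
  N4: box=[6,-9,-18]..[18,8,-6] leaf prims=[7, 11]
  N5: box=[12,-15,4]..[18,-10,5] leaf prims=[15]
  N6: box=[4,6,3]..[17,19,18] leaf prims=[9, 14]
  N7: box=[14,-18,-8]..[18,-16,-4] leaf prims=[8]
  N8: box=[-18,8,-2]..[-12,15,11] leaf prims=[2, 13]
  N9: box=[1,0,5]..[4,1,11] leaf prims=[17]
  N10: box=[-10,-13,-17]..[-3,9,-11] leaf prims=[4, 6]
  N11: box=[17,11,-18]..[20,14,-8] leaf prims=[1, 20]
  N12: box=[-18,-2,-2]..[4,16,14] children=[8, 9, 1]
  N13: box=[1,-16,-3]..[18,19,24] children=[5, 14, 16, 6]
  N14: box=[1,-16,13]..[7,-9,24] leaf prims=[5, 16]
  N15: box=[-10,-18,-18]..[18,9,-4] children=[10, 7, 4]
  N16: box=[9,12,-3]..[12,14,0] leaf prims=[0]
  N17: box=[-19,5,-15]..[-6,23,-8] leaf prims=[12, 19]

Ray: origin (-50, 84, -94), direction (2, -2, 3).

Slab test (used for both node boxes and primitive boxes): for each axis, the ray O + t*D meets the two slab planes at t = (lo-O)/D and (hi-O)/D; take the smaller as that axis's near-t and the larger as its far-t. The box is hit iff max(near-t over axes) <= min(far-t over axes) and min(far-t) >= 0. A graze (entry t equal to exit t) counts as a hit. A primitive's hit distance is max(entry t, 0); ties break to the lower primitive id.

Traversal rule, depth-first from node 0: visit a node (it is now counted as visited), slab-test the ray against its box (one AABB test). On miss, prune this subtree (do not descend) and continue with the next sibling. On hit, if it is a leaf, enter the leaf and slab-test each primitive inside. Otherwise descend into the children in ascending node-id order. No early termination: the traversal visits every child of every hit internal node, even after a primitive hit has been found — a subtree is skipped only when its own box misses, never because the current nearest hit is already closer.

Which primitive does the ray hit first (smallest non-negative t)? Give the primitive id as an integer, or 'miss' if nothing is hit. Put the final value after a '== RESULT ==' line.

Traverse from the root:
N0 x:[31/2,35] y:[61/2,51] z:[76/3,118/3] -> hit [61/2,35], descend [3, 12, 13, 15]
  N3 x:[31/2,35] y:[61/2,79/2] z:[76/3,29] -> miss, prune
  N12 x:[16,27] y:[34,43] z:[92/3,36] -> miss, prune
  N13 x:[51/2,34] y:[65/2,50] z:[91/3,118/3] -> hit [65/2,34], descend [5, 6, 14, 16]
    N5 x:[31,34] y:[47,99/2] z:[98/3,33] -> miss, prune
    N6 x:[27,67/2] y:[65/2,39] z:[97/3,112/3] -> hit [65/2,67/2] leaf, test {P9@t=33, P14(miss)}
    N14 x:[51/2,57/2] y:[93/2,50] z:[107/3,118/3] -> miss, prune
    N16 x:[59/2,31] y:[35,36] z:[91/3,94/3] -> miss, prune
  N15 x:[20,34] y:[75/2,51] z:[76/3,30] -> miss, prune

9 AABB tests over nodes [0, 3, 12, 13, 5, 6, 14, 16, 15]; 1 leaf entered; closest P9.

== RESULT ==
9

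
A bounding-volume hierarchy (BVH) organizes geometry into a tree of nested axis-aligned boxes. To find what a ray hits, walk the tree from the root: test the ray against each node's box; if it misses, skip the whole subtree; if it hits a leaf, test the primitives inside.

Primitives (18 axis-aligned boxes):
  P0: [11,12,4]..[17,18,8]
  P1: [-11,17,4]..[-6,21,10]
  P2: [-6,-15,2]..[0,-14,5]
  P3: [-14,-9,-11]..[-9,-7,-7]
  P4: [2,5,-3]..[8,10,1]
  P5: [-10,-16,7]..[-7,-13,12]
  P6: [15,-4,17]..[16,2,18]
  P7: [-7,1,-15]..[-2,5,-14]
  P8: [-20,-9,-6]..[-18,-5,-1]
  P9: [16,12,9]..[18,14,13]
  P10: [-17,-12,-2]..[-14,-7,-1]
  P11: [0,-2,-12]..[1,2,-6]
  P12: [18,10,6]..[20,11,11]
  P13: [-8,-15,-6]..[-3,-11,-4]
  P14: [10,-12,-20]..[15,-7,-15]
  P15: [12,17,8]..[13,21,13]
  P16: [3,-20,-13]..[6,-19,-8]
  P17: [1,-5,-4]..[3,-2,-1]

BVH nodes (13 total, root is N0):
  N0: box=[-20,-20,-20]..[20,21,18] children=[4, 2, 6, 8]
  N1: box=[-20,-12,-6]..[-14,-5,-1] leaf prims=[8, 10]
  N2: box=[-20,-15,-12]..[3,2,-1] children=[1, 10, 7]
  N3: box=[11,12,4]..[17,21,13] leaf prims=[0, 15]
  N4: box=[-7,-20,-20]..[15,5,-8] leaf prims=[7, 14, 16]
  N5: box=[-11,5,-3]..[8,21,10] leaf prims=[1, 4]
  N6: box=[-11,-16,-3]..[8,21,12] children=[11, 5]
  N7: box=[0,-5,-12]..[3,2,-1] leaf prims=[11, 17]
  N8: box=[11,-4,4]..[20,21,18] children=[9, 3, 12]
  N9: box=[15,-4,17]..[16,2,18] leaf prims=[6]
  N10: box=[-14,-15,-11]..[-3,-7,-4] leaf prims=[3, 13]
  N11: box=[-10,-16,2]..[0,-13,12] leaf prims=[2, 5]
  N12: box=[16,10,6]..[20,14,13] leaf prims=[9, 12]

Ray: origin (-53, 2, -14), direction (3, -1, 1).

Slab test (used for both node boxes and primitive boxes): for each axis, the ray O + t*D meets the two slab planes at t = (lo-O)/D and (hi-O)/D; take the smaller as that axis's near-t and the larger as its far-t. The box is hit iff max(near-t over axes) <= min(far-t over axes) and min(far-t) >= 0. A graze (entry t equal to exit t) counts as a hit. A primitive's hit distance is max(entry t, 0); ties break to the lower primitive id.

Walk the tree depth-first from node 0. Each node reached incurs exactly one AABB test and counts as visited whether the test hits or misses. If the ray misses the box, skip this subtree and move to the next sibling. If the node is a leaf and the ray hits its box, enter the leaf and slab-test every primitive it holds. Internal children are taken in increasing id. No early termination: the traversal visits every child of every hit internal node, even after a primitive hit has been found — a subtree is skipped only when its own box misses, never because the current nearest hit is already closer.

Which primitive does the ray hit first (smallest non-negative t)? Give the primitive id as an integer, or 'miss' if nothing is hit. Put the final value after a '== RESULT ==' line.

Traverse from the root:
N0 x:[11,73/3] y:[-19,22] z:[-6,32] -> hit [11,22], descend [2, 4, 6, 8]
  N2 x:[11,56/3] y:[0,17] z:[2,13] -> hit [11,13], descend [1, 7, 10]
    N1 x:[11,13] y:[7,14] z:[8,13] -> hit [11,13] leaf, test {P8@t=11, P10@t=12}
    N7 x:[53/3,56/3] y:[0,7] z:[2,13] -> miss, prune
    N10 x:[13,50/3] y:[9,17] z:[3,10] -> miss, prune
  N4 x:[46/3,68/3] y:[-3,22] z:[-6,6] -> miss, prune
  N6 x:[14,61/3] y:[-19,18] z:[11,26] -> hit [14,18], descend [5, 11]
    N5 x:[14,61/3] y:[-19,-3] z:[11,24] -> miss, prune
    N11 x:[43/3,53/3] y:[15,18] z:[16,26] -> hit [16,53/3] leaf, test {P2@t=16, P5(miss)}
  N8 x:[64/3,73/3] y:[-19,6] z:[18,32] -> miss, prune

Summary -> nodes [0, 2, 1, 7, 10, 4, 6, 5, 11, 8]; box-tests=10; leaf-entries=2; first=P8

== RESULT ==
8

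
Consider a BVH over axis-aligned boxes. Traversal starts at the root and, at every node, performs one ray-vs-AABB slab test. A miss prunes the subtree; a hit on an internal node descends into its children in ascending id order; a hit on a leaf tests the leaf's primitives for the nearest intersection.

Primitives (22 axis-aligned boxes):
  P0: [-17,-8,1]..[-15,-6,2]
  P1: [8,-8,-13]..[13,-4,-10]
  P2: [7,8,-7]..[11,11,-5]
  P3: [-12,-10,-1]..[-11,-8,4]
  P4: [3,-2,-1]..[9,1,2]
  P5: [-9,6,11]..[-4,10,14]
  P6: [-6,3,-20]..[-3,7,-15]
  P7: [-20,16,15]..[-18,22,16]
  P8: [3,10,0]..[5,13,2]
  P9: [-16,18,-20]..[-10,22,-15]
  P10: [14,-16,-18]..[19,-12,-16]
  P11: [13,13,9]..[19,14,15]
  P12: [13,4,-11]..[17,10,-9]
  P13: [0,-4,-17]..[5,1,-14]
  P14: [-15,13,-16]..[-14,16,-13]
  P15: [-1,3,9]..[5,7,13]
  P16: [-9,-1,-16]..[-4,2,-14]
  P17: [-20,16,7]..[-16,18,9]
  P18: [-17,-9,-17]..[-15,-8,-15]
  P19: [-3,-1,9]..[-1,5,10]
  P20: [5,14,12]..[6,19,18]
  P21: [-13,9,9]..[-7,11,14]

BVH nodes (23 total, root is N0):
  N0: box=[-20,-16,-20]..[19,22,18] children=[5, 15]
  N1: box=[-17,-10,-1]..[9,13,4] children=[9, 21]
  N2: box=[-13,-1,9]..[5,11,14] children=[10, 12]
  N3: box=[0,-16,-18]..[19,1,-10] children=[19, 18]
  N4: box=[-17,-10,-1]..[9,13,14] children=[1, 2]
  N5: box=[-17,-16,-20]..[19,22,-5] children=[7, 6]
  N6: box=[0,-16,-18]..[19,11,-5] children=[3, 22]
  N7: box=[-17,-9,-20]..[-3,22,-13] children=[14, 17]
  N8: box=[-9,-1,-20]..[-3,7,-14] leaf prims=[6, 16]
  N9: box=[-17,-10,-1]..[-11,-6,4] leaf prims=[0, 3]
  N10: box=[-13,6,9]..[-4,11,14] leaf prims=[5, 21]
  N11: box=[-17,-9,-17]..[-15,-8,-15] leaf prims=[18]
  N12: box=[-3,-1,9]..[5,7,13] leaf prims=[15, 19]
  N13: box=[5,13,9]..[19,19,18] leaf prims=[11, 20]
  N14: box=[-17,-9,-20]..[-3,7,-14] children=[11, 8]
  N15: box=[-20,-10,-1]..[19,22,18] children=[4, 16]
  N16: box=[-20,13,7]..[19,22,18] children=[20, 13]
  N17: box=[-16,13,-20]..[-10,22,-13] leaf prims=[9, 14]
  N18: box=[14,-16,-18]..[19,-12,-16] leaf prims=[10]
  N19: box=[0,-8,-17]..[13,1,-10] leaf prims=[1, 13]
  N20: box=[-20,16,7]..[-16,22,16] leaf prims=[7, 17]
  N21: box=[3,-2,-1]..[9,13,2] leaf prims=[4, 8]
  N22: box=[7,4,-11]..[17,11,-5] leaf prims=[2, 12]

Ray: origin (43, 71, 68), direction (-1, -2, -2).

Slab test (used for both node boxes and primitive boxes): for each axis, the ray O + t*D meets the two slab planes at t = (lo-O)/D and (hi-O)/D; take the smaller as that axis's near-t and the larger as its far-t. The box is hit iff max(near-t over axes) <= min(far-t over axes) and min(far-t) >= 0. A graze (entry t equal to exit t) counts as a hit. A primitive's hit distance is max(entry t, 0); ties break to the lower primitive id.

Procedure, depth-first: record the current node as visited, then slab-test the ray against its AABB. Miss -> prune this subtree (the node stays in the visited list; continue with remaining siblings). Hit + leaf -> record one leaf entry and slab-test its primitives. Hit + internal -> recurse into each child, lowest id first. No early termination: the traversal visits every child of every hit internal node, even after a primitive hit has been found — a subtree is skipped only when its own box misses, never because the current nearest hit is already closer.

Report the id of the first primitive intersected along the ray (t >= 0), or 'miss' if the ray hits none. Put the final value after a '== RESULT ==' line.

Walk:
N0 x:[24,63] y:[49/2,87/2] z:[25,44] -> hit [25,87/2], descend [5, 15]
  N5 x:[24,60] y:[49/2,87/2] z:[73/2,44] -> hit [73/2,87/2], descend [6, 7]
    N6 x:[24,43] y:[30,87/2] z:[73/2,43] -> hit [73/2,43], descend [3, 22]
      N3 x:[24,43] y:[35,87/2] z:[39,43] -> hit [39,43], descend [18, 19]
        N18 x:[24,29] y:[83/2,87/2] z:[42,43] -> miss, prune
        N19 x:[30,43] y:[35,79/2] z:[39,85/2] -> hit [39,79/2] leaf, test {P1(miss), P13(miss)}
      N22 x:[26,36] y:[30,67/2] z:[73/2,79/2] -> miss, prune
    N7 x:[46,60] y:[49/2,40] z:[81/2,44] -> miss, prune
  N15 x:[24,63] y:[49/2,81/2] z:[25,69/2] -> hit [25,69/2], descend [4, 16]
    N4 x:[34,60] y:[29,81/2] z:[27,69/2] -> hit [34,69/2], descend [1, 2]
      N1 x:[34,60] y:[29,81/2] z:[32,69/2] -> hit [34,69/2], descend [9, 21]
        N9 x:[54,60] y:[77/2,81/2] z:[32,69/2] -> miss, prune
        N21 x:[34,40] y:[29,73/2] z:[33,69/2] -> hit [34,69/2] leaf, test {P4(miss), P8(miss)}
      N2 x:[38,56] y:[30,36] z:[27,59/2] -> miss, prune
    N16 x:[24,63] y:[49/2,29] z:[25,61/2] -> hit [25,29], descend [13, 20]
      N13 x:[24,38] y:[26,29] z:[25,59/2] -> hit [26,29] leaf, test {P11@t=57/2, P20(miss)}
      N20 x:[59,63] y:[49/2,55/2] z:[26,61/2] -> miss, prune

Summary -> nodes [0, 5, 6, 3, 18, 19, 22, 7, 15, 4, 1, 9, 21, 2, 16, 13, 20]; box-tests=17; leaf-entries=3; first=P11

== RESULT ==
11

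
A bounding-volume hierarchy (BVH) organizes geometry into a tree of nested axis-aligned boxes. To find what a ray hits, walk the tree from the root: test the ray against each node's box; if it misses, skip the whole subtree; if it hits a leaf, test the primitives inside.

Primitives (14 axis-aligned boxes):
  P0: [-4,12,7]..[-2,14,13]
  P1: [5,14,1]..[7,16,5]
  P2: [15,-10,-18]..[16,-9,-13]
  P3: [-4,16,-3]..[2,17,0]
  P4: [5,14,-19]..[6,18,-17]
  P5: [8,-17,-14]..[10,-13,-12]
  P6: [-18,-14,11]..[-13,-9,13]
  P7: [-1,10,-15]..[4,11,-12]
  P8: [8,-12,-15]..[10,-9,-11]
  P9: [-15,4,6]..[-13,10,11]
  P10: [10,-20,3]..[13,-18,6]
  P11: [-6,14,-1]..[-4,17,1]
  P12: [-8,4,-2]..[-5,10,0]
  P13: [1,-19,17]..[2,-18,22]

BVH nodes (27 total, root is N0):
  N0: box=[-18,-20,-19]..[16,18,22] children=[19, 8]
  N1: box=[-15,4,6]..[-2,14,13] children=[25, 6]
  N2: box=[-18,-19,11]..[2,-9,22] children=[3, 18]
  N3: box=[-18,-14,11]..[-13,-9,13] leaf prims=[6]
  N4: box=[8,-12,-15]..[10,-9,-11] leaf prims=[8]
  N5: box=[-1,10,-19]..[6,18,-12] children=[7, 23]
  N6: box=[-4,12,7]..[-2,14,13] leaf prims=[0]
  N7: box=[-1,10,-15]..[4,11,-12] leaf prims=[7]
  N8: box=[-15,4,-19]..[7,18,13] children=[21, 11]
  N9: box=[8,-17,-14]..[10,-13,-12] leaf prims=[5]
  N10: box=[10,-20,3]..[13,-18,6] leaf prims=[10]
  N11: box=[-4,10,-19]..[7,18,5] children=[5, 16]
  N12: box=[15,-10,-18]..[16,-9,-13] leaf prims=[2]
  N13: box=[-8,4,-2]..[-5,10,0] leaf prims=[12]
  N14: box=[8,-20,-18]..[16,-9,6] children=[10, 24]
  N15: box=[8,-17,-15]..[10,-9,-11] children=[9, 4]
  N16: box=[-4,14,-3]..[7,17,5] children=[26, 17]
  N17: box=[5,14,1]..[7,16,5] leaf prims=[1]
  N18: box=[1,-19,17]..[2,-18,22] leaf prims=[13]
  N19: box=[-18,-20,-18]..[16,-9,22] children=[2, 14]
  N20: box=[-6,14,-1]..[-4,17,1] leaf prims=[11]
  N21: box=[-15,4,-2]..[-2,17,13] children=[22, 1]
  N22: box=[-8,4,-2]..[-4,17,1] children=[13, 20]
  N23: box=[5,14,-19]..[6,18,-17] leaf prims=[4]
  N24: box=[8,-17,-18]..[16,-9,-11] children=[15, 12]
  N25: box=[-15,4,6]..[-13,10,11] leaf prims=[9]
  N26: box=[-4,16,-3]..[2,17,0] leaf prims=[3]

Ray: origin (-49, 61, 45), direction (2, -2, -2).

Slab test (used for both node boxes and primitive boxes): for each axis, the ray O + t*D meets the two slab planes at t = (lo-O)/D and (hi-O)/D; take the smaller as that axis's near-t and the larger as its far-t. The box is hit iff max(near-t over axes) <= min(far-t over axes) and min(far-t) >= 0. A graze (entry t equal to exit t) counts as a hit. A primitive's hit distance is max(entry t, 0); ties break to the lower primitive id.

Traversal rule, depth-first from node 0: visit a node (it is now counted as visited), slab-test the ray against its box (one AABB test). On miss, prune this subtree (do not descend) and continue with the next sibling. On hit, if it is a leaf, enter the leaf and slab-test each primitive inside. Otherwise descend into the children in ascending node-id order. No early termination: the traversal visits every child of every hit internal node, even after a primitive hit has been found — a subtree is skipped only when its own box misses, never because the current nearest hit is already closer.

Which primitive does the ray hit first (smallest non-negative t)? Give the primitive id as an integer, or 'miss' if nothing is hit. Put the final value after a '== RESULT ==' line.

Walk:
N0 x:[31/2,65/2] y:[43/2,81/2] z:[23/2,32] -> hit [43/2,32], descend [8, 19]
  N8 x:[17,28] y:[43/2,57/2] z:[16,32] -> hit [43/2,28], descend [11, 21]
    N11 x:[45/2,28] y:[43/2,51/2] z:[20,32] -> hit [45/2,51/2], descend [5, 16]
      N5 x:[24,55/2] y:[43/2,51/2] z:[57/2,32] -> miss, prune
      N16 x:[45/2,28] y:[22,47/2] z:[20,24] -> hit [45/2,47/2], descend [17, 26]
        N17 x:[27,28] y:[45/2,47/2] z:[20,22] -> miss, prune
        N26 x:[45/2,51/2] y:[22,45/2] z:[45/2,24] -> hit [45/2,45/2] leaf, test {P3@t=45/2}
    N21 x:[17,47/2] y:[22,57/2] z:[16,47/2] -> hit [22,47/2], descend [1, 22]
      N1 x:[17,47/2] y:[47/2,57/2] z:[16,39/2] -> miss, prune
      N22 x:[41/2,45/2] y:[22,57/2] z:[22,47/2] -> hit [22,45/2], descend [13, 20]
        N13 x:[41/2,22] y:[51/2,57/2] z:[45/2,47/2] -> miss, prune
        N20 x:[43/2,45/2] y:[22,47/2] z:[22,23] -> hit [22,45/2] leaf, test {P11@t=22}
  N19 x:[31/2,65/2] y:[35,81/2] z:[23/2,63/2] -> miss, prune

Visited [0, 8, 11, 5, 16, 17, 26, 21, 1, 22, 13, 20, 19]. Tests: 13 box, 2 leaf. Nearest: P11.

== RESULT ==
11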